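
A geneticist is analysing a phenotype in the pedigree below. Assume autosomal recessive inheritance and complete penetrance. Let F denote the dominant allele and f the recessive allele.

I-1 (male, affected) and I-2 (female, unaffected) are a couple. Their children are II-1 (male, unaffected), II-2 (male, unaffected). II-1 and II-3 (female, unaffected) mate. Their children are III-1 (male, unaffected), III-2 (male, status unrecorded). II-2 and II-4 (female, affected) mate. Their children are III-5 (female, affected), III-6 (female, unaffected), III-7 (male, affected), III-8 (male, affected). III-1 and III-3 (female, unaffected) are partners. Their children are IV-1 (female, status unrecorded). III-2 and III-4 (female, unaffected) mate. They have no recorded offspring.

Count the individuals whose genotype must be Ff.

Obligate heterozygotes: II-1 is unaffected so carries F and received f from I-1 (ff), so II-1 is Ff; II-2 is unaffected so carries F and received f from I-1 (ff), so II-2 is Ff; III-6 is unaffected so carries F and received f from II-4 (ff), so III-6 is Ff.
Every other individual is either homozygous by phenotype or has at least one consistent homozygous assignment, so the count is 3.

3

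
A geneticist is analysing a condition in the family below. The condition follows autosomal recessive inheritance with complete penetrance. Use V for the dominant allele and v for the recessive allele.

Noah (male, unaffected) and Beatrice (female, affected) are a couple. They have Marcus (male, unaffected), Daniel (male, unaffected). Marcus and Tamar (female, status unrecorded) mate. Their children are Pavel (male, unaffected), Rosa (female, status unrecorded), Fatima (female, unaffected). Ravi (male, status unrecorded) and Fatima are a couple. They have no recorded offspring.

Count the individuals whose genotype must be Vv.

Obligate heterozygotes: Marcus is unaffected so carries V and received v from Beatrice (vv), so Marcus is Vv; Daniel is unaffected so carries V and received v from Beatrice (vv), so Daniel is Vv.
Every other individual is either homozygous by phenotype or has at least one consistent homozygous assignment, so the count is 2.

2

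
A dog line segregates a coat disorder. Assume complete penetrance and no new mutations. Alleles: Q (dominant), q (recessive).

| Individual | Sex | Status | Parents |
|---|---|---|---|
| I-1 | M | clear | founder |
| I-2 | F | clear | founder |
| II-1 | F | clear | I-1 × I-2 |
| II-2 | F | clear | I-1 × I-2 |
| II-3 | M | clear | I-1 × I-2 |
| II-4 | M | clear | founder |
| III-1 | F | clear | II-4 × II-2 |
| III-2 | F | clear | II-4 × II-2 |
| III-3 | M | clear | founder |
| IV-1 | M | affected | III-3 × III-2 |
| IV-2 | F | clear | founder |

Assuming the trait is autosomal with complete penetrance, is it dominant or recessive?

recessive

III-3 and III-2 are both clear yet have an affected child IV-1. Under dominance, an affected child requires at least one affected parent, so the trait cannot be dominant.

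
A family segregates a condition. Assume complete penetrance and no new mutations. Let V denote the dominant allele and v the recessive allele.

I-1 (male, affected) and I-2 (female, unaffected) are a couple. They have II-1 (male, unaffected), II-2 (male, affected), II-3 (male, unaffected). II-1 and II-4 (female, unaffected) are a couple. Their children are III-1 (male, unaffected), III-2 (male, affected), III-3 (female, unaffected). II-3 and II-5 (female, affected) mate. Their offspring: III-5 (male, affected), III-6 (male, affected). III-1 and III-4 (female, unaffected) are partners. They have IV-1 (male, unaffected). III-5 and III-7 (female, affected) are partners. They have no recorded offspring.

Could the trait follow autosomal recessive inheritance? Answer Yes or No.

Yes

A consistent assignment under autosomal recessive exists: I-1 vv, I-2 Vv, II-1 Vv, II-2 vv, II-3 Vv, II-4 Vv, II-5 vv, III-1 VV, III-2 vv, III-3 VV, III-4 VV, III-5 vv, III-6 vv, III-7 vv, IV-1 VV.
In this assignment every recorded phenotype matches its genotype and every non-founder's genotype is obtainable from its parents' genotypes, so the pedigree is consistent.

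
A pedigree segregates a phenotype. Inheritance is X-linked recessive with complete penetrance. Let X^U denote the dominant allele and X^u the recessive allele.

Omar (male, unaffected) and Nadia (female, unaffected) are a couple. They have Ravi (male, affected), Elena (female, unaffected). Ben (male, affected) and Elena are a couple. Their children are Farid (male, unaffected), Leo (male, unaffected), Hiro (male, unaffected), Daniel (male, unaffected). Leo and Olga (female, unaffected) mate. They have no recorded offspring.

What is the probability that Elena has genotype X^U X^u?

1/17

Omar is unaffected, so Omar is X^U Y.
Nadia is unaffected so carries U and passed u to Ravi (X^u Y), so Nadia is X^U X^u.
Their cross gives offspring ratios 1/2 X^U X^U : 1/2 X^U X^u. Conditioning on Elena being unaffected, P(X^U X^u) = 1/2 / 1 = 1/2 before taking Elena's own offspring into account.
Ben is affected, so Ben is X^u Y.
Now use Elena's offspring. Probability of each recorded status — unaffected son Farid: 1/2 if Elena is X^U X^u, 1 if X^U X^U; unaffected son Leo: 1/2 if Elena is X^U X^u, 1 if X^U X^U; unaffected son Hiro: 1/2 if Elena is X^U X^u, 1 if X^U X^U; unaffected son Daniel: 1/2 if Elena is X^U X^u, 1 if X^U X^U.
Bayes: P(X^U X^u) = 1/2·1/16 / (1/2·1/16 + 1/2·1) = 1/17.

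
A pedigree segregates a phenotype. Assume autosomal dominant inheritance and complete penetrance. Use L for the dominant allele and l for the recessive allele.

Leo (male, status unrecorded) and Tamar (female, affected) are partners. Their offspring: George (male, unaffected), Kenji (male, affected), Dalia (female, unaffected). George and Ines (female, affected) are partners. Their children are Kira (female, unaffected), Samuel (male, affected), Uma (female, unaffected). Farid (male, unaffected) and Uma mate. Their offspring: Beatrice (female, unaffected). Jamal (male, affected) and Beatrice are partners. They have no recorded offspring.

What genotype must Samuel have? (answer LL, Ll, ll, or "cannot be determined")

From phenotype alone, Samuel is LL or Ll.
Samuel is affected so carries L and received l from George (ll), so Samuel is Ll.

Ll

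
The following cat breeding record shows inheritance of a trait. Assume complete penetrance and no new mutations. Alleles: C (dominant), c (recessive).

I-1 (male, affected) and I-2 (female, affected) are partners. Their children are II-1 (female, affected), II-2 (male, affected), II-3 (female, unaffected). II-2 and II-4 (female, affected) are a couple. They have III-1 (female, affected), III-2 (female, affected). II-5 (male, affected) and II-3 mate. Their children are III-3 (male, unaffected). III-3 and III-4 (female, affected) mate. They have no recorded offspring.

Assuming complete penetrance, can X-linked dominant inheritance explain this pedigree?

No

Under X-linked dominant, II-3 (unaffected, female) cannot arise from I-1 (affected) × I-2 (affected).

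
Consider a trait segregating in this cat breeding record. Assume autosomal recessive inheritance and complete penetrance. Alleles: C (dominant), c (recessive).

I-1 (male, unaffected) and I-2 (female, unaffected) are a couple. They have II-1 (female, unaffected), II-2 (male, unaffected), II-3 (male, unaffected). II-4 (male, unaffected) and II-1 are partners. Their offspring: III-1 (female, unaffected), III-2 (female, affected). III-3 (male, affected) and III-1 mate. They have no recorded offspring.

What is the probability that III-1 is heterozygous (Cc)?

2/3

II-4 is unaffected so carries C and passed c to III-2 (cc), so II-4 is Cc.
II-1 is unaffected so carries C and passed c to III-2 (cc), so II-1 is Cc.
Their cross gives offspring ratios 1/4 CC : 1/2 Cc : 1/4 cc. Conditioning on III-1 being unaffected, P(Cc) = 1/2 / 3/4 = 2/3.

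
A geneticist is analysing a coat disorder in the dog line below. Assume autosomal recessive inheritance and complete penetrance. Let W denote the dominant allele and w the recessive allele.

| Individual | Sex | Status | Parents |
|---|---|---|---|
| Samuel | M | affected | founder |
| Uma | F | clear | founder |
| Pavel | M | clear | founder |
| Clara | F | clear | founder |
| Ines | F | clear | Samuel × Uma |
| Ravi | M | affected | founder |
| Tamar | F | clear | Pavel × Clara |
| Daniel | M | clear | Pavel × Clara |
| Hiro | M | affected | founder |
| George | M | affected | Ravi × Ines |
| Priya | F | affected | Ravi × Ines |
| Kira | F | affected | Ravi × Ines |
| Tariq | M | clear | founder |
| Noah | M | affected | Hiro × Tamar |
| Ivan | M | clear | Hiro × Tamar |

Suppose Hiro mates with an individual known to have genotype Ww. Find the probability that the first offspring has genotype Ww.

Hiro is affected, so Hiro is ww.
The cross gives 1/2 Ww : 1/2 ww, so P(offspring has genotype Ww) = 1/2.

1/2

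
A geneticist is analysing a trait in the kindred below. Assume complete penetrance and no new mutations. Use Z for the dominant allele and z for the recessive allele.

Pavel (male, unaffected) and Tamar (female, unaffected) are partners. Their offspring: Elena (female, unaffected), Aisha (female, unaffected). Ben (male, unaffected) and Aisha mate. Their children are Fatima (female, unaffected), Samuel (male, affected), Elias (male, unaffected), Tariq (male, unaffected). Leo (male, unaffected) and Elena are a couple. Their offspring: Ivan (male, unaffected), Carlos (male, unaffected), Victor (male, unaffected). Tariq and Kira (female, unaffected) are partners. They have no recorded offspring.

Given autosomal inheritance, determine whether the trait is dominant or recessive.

Ben and Aisha are both unaffected yet have an affected child Samuel. Under dominance, an affected child requires at least one affected parent, so the trait cannot be dominant.

recessive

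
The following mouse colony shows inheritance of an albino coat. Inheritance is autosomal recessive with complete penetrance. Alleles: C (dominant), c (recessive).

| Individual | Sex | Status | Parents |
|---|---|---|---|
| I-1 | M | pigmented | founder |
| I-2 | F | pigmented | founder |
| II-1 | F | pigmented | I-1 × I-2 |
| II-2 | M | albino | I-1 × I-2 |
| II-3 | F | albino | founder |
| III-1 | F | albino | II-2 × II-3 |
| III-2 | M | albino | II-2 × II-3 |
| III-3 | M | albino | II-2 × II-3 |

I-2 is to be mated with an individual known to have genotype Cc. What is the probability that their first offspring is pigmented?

I-2 is pigmented so carries C and passed c to II-2 (cc), so I-2 is Cc.
The cross gives 1/4 CC : 1/2 Cc : 1/4 cc, so P(offspring is pigmented) = 3/4.

3/4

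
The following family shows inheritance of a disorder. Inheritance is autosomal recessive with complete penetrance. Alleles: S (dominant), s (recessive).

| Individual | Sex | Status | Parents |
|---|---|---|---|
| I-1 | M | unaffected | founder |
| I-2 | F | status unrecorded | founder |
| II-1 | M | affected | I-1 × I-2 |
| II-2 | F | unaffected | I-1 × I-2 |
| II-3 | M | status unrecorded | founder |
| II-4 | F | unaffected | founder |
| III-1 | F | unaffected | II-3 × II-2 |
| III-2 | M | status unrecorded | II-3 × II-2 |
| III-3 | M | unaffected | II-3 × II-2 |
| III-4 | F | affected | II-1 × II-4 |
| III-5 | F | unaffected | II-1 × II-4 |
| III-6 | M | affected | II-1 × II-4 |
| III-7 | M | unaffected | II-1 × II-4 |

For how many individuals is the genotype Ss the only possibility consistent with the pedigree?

4

Obligate heterozygotes: I-1 is unaffected so carries S and passed s to II-1 (ss), so I-1 is Ss; II-4 is unaffected so carries S and passed s to III-4 (ss), so II-4 is Ss; III-5 is unaffected so carries S and received s from II-1 (ss), so III-5 is Ss; III-7 is unaffected so carries S and received s from II-1 (ss), so III-7 is Ss.
Every other individual is either homozygous by phenotype or has at least one consistent homozygous assignment, so the count is 4.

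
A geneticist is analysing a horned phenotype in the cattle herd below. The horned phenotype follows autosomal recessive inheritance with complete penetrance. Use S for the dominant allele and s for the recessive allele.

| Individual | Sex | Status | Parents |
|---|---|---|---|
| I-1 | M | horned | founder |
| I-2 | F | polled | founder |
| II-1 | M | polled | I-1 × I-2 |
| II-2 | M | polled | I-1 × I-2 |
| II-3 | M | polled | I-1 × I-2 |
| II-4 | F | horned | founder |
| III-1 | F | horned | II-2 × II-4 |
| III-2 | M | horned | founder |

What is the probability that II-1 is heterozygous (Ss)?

II-1 is polled so carries S and received s from I-1 (ss), so II-1 is Ss, giving P(Ss) = 1.

1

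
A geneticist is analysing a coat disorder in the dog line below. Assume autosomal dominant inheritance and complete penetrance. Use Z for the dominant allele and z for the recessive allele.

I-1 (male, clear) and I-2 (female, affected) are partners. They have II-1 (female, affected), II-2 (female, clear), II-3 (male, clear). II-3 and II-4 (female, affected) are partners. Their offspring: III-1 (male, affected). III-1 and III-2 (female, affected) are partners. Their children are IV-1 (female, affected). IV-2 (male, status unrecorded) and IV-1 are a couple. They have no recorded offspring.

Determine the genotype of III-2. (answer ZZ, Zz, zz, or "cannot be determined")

cannot be determined

III-2's phenotype allows ZZ or Zz, and no parent or child forces a single allele at both positions; consistent genotype assignments exist with III-2 as ZZ or Zz.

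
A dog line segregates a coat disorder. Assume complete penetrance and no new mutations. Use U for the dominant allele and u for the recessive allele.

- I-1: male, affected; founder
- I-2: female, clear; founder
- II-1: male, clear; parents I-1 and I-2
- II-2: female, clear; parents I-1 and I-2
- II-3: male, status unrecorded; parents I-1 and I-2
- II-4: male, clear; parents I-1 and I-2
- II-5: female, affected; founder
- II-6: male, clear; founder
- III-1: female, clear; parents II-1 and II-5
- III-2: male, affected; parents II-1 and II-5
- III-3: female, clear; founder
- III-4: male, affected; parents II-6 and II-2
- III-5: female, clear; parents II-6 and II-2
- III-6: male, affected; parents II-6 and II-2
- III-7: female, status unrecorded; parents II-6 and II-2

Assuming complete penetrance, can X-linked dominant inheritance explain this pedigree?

No

Under X-linked dominant, II-2 (clear, female) cannot arise from I-1 (affected) × I-2 (clear).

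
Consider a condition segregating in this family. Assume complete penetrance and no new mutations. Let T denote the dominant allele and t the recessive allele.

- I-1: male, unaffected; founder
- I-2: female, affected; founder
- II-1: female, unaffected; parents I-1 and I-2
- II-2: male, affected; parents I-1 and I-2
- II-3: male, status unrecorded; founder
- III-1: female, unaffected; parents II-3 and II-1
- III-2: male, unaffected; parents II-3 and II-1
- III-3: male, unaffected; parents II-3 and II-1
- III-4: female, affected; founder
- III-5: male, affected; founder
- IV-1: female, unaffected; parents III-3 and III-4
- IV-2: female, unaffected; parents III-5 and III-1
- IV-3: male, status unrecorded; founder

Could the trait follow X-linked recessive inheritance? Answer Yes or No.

A consistent assignment under X-linked recessive exists: I-1 X^T Y, I-2 X^t X^t, II-1 X^T X^t, II-2 X^t Y, II-3 X^T Y, III-1 X^T X^T, III-2 X^T Y, III-3 X^T Y, III-4 X^t X^t, III-5 X^t Y, IV-1 X^T X^t, IV-2 X^T X^t, IV-3 X^T Y.
In this assignment every recorded phenotype matches its genotype and every non-founder's genotype is obtainable from its parents' genotypes, so the pedigree is consistent.

Yes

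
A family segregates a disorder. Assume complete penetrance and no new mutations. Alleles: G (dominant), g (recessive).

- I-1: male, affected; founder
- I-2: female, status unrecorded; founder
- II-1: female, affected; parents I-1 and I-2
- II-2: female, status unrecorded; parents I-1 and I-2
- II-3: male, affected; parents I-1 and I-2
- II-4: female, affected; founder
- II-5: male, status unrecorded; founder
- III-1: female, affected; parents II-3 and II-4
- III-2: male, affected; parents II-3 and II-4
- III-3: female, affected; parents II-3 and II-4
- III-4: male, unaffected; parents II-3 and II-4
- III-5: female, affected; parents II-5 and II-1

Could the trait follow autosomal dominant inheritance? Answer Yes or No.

A consistent assignment under autosomal dominant exists: I-1 GG, I-2 Gg, II-1 GG, II-2 GG, II-3 Gg, II-4 Gg, II-5 GG, III-1 GG, III-2 GG, III-3 GG, III-4 gg, III-5 GG.
In this assignment every recorded phenotype matches its genotype and every non-founder's genotype is obtainable from its parents' genotypes, so the pedigree is consistent.

Yes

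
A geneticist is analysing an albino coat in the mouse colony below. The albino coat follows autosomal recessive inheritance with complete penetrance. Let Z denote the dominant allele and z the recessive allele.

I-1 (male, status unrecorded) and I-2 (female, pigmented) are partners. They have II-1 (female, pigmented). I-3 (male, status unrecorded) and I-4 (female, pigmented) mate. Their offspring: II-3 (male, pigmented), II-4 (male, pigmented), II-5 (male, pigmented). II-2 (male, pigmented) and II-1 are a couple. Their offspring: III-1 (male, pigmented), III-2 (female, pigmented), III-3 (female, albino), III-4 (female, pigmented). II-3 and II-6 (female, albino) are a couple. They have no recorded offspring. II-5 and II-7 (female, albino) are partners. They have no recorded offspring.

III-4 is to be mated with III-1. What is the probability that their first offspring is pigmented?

8/9

II-2 is pigmented so carries Z and passed z to III-3 (zz), so II-2 is Zz.
II-1 is pigmented so carries Z and passed z to III-3 (zz), so II-1 is Zz.
III-4 is a pigmented offspring of II-2 (Zz) × II-1 (Zz), whose cross gives 1/4 ZZ : 1/2 Zz : 1/4 zz; conditioning on being pigmented, III-4 is ZZ with probability 1/3, Zz with probability 2/3.
III-1 is a pigmented offspring of II-2 (Zz) × II-1 (Zz), whose cross gives 1/4 ZZ : 1/2 Zz : 1/4 zz; conditioning on being pigmented, III-1 is ZZ with probability 1/3, Zz with probability 2/3.
Summing over parental genotype combinations, P(offspring is pigmented) = 1/9·1 + 2/9·1 + 2/9·1 + 4/9·3/4 = 8/9.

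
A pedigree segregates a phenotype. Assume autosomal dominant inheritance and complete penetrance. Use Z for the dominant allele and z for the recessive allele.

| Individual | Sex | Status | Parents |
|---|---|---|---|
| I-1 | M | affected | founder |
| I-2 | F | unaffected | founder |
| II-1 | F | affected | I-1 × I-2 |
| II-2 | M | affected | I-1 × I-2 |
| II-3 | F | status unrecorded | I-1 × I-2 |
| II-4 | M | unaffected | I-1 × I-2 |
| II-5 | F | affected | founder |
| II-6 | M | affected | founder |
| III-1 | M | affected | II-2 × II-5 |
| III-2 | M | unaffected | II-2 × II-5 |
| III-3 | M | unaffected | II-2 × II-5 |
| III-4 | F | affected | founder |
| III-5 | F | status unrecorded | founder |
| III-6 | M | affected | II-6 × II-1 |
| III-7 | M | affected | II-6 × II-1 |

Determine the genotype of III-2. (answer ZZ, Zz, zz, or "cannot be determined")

III-2 is unaffected, so III-2 is zz.

zz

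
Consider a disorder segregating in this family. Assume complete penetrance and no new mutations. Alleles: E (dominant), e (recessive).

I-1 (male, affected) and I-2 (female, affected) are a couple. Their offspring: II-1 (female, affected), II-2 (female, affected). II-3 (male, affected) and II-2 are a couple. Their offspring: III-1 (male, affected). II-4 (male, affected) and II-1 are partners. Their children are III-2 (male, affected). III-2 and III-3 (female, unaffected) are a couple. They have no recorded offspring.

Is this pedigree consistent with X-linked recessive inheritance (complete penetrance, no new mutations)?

A consistent assignment under X-linked recessive exists: I-1 X^e Y, I-2 X^e X^e, II-1 X^e X^e, II-2 X^e X^e, II-3 X^e Y, II-4 X^e Y, III-1 X^e Y, III-2 X^e Y, III-3 X^E X^E.
In this assignment every recorded phenotype matches its genotype and every non-founder's genotype is obtainable from its parents' genotypes, so the pedigree is consistent.

Yes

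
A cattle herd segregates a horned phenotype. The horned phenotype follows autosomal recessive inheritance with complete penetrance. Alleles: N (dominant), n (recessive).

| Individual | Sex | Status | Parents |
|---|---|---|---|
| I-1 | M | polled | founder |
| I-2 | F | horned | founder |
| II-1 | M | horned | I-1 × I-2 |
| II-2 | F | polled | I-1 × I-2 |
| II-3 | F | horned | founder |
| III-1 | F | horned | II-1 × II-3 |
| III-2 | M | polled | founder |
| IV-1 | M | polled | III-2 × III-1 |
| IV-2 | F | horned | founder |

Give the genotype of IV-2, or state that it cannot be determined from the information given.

nn

IV-2 is horned, so IV-2 is nn.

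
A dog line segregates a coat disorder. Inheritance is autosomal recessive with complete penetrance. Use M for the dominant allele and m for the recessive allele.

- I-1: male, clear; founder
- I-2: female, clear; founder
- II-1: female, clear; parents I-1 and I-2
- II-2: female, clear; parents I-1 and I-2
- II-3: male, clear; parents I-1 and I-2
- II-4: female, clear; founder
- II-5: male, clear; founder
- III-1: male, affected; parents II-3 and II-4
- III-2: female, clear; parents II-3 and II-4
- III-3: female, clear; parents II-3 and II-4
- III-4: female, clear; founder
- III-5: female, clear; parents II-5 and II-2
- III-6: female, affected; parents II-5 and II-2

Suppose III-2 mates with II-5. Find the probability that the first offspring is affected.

1/6

II-3 is clear so carries M and passed m to III-1 (mm), so II-3 is Mm.
II-4 is clear so carries M and passed m to III-1 (mm), so II-4 is Mm.
III-2 is a clear offspring of II-3 (Mm) × II-4 (Mm), whose cross gives 1/4 MM : 1/2 Mm : 1/4 mm; conditioning on being clear, III-2 is MM with probability 1/3, Mm with probability 2/3.
II-5 is clear so carries M and passed m to III-6 (mm), so II-5 is Mm.
Summing over parental genotype combinations, P(offspring is affected) = 2/3·1/4 = 1/6.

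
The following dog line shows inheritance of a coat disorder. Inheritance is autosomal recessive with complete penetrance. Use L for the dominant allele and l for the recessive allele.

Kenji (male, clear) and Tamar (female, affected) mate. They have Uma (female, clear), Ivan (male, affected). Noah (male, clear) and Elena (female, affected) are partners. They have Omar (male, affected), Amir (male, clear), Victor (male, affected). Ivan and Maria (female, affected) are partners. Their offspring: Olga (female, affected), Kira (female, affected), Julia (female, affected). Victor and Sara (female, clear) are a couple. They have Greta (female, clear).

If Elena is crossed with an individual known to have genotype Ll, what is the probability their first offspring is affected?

1/2

Elena is affected, so Elena is ll.
The cross gives 1/2 Ll : 1/2 ll, so P(offspring is affected) = 1/2.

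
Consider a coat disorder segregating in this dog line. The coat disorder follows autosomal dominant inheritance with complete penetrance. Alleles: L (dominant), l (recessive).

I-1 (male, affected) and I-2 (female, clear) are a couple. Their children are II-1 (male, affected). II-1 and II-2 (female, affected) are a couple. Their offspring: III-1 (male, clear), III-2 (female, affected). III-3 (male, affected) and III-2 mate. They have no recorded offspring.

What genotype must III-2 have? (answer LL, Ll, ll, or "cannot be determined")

cannot be determined

III-2's phenotype allows LL or Ll, and no parent or child forces a single allele at both positions; consistent genotype assignments exist with III-2 as LL or Ll.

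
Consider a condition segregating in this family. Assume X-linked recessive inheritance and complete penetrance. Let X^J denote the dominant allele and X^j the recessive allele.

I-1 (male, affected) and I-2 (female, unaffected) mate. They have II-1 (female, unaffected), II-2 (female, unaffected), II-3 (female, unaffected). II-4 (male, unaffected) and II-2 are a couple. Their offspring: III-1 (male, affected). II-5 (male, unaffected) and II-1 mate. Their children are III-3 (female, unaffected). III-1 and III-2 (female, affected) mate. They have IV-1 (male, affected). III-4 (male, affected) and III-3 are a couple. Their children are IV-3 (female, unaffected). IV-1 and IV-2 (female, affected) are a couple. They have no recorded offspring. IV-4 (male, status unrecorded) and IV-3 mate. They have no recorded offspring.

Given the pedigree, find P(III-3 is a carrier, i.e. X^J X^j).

1/3

II-5 is unaffected, so II-5 is X^J Y.
II-1 is unaffected so carries J and received j from I-1 (X^j Y), so II-1 is X^J X^j.
Their cross gives offspring ratios 1/2 X^J X^J : 1/2 X^J X^j. Conditioning on III-3 being unaffected, P(X^J X^j) = 1/2 / 1 = 1/2 before taking III-3's own offspring into account.
III-4 is affected, so III-4 is X^j Y.
Now use III-3's offspring. Probability of each recorded status — unaffected daughter IV-3: 1/2 if III-3 is X^J X^j, 1 if X^J X^J.
Bayes: P(X^J X^j) = 1/2·1/2 / (1/2·1/2 + 1/2·1) = 1/3.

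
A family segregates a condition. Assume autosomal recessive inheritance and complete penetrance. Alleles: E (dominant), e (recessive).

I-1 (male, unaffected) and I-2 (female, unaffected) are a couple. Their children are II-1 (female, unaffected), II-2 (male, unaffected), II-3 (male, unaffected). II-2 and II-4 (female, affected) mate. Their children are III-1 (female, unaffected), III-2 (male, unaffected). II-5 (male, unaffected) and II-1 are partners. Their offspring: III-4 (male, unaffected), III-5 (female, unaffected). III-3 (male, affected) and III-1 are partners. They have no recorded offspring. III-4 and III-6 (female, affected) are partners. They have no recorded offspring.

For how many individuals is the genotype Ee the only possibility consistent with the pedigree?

Obligate heterozygotes: III-1 is unaffected so carries E and received e from II-4 (ee), so III-1 is Ee; III-2 is unaffected so carries E and received e from II-4 (ee), so III-2 is Ee.
Every other individual is either homozygous by phenotype or has at least one consistent homozygous assignment, so the count is 2.

2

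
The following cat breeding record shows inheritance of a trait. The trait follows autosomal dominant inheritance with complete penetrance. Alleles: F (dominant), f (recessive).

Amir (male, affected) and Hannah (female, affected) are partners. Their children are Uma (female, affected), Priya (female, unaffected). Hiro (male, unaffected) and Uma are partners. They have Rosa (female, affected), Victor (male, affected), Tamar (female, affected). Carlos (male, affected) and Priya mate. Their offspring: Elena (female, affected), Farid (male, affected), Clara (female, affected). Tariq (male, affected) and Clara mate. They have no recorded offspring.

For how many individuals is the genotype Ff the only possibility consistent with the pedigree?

8

Obligate heterozygotes: Amir is affected so carries F and passed f to Priya (ff), so Amir is Ff; Hannah is affected so carries F and passed f to Priya (ff), so Hannah is Ff; Rosa is affected so carries F and received f from Hiro (ff), so Rosa is Ff; Victor is affected so carries F and received f from Hiro (ff), so Victor is Ff; Tamar is affected so carries F and received f from Hiro (ff), so Tamar is Ff; Elena is affected so carries F and received f from Priya (ff), so Elena is Ff; Farid is affected so carries F and received f from Priya (ff), so Farid is Ff; Clara is affected so carries F and received f from Priya (ff), so Clara is Ff.
Every other individual is either homozygous by phenotype or has at least one consistent homozygous assignment, so the count is 8.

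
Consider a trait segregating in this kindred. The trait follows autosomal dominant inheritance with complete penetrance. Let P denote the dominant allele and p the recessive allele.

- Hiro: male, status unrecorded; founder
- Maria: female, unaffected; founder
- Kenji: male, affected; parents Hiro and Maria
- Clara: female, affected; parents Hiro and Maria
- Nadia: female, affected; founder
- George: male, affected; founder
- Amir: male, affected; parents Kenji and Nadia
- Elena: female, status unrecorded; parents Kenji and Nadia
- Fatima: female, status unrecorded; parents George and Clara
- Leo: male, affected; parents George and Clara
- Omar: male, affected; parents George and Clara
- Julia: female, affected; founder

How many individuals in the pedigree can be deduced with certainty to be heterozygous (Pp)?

Obligate heterozygotes: Kenji is affected so carries P and received p from Maria (pp), so Kenji is Pp; Clara is affected so carries P and received p from Maria (pp), so Clara is Pp.
Every other individual is either homozygous by phenotype or has at least one consistent homozygous assignment, so the count is 2.

2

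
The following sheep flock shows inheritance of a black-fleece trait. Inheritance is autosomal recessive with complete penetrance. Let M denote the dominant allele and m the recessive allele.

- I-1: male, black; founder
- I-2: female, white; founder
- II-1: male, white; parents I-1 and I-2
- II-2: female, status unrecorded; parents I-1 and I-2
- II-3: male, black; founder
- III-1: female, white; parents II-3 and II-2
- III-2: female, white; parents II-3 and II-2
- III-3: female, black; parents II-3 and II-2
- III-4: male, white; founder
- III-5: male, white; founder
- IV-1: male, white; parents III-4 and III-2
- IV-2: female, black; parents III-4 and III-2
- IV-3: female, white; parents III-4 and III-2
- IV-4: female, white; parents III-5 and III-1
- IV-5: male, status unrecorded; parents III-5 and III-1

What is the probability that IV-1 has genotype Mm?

III-4 is white so carries M and passed m to IV-2 (mm), so III-4 is Mm.
III-2 is white so carries M and received m from II-3 (mm), so III-2 is Mm.
Their cross gives offspring ratios 1/4 MM : 1/2 Mm : 1/4 mm. Conditioning on IV-1 being white, P(Mm) = 1/2 / 3/4 = 2/3.

2/3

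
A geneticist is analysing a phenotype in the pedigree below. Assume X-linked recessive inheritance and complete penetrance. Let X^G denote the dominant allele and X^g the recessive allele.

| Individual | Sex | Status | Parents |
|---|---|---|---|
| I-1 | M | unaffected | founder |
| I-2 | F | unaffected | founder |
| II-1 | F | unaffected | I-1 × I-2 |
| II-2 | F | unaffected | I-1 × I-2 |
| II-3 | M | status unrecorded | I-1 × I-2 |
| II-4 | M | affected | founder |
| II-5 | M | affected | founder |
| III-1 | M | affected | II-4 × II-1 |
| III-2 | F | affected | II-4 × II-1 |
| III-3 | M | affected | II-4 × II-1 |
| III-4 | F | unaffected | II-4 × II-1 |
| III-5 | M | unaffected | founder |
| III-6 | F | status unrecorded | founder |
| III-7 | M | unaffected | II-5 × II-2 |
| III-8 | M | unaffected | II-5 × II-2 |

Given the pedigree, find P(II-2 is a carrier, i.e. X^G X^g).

1/5

I-1 is unaffected, so I-1 is X^G Y.
I-2 is unaffected so carries G and passed g to II-1 (X^G X^g, whose G came from I-1), so I-2 is X^G X^g.
Their cross gives offspring ratios 1/2 X^G X^G : 1/2 X^G X^g. Conditioning on II-2 being unaffected, P(X^G X^g) = 1/2 / 1 = 1/2 before taking II-2's own offspring into account.
II-5 is affected, so II-5 is X^g Y.
Now use II-2's offspring. Probability of each recorded status — unaffected son III-7: 1/2 if II-2 is X^G X^g, 1 if X^G X^G; unaffected son III-8: 1/2 if II-2 is X^G X^g, 1 if X^G X^G.
Bayes: P(X^G X^g) = 1/2·1/4 / (1/2·1/4 + 1/2·1) = 1/5.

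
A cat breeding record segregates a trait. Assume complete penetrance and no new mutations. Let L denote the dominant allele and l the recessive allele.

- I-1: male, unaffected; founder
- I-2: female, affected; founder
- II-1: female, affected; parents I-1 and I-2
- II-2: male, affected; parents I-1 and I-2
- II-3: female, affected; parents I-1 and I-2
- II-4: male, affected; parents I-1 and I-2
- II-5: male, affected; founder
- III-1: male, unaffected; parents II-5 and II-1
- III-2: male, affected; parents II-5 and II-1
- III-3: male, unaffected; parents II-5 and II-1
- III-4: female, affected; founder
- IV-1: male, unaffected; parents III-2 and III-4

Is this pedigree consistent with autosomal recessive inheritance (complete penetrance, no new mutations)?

Under autosomal recessive, III-1 (unaffected, male) cannot arise from II-5 (affected) × II-1 (affected).

No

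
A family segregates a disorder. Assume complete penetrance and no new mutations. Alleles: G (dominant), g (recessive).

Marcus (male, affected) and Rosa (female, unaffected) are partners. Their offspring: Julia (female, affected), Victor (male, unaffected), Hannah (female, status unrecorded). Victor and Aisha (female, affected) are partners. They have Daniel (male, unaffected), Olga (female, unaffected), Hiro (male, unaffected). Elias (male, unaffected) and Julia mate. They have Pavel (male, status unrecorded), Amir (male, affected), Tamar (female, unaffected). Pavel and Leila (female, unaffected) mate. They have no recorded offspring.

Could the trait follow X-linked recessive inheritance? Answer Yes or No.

No

Under X-linked recessive, Daniel (unaffected, male) cannot arise from Victor (unaffected) × Aisha (affected).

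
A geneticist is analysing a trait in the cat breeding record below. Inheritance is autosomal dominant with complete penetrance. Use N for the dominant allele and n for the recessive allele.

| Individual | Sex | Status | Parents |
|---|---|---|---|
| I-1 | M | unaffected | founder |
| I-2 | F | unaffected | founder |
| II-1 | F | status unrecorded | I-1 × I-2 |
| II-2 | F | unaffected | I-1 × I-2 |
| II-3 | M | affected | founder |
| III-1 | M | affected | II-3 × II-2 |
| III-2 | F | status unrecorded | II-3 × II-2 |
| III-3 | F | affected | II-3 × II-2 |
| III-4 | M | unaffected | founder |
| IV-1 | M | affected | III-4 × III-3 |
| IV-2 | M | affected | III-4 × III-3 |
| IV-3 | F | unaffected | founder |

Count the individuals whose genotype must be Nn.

4

Obligate heterozygotes: III-1 is affected so carries N and received n from II-2 (nn), so III-1 is Nn; III-3 is affected so carries N and received n from II-2 (nn), so III-3 is Nn; IV-1 is affected so carries N and received n from III-4 (nn), so IV-1 is Nn; IV-2 is affected so carries N and received n from III-4 (nn), so IV-2 is Nn.
Every other individual is either homozygous by phenotype or has at least one consistent homozygous assignment, so the count is 4.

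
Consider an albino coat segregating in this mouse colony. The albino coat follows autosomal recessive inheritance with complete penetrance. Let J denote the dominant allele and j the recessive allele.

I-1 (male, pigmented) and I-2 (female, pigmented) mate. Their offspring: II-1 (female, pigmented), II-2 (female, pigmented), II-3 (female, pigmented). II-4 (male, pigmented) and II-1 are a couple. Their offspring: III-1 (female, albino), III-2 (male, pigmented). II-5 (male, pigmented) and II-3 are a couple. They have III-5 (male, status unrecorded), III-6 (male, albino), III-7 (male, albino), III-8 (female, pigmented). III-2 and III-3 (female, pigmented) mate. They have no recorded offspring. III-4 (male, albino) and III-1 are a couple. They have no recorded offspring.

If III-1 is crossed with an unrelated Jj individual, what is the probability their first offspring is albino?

1/2

III-1 is albino, so III-1 is jj.
The cross gives 1/2 Jj : 1/2 jj, so P(offspring is albino) = 1/2.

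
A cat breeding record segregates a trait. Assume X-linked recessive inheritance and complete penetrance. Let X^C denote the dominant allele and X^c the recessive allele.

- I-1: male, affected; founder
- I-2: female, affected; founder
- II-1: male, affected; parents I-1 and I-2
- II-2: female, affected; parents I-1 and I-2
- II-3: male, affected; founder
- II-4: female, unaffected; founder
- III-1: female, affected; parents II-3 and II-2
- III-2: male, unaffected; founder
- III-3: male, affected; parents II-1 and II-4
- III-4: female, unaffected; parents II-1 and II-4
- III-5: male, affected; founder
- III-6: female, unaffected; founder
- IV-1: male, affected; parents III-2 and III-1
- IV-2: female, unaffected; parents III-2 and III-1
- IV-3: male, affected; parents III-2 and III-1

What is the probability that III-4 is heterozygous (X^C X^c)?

III-4 is unaffected so carries C and received c from II-1 (X^c Y), so III-4 is X^C X^c, giving P(X^C X^c) = 1.

1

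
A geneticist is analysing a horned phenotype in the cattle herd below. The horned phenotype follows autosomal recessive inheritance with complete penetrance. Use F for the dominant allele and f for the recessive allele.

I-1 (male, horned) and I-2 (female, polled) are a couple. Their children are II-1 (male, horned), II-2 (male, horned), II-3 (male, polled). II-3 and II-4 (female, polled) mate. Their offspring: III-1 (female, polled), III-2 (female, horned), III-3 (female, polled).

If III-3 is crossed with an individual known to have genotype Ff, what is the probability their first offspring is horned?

II-3 is polled so carries F and received f from I-1 (ff), so II-3 is Ff.
II-4 is polled so carries F and passed f to III-2 (ff), so II-4 is Ff.
III-3 is a polled offspring of II-3 (Ff) × II-4 (Ff), whose cross gives 1/4 FF : 1/2 Ff : 1/4 ff; conditioning on being polled, III-3 is FF with probability 1/3, Ff with probability 2/3.
Summing over parental genotype combinations, P(offspring is horned) = 2/3·1/4 = 1/6.

1/6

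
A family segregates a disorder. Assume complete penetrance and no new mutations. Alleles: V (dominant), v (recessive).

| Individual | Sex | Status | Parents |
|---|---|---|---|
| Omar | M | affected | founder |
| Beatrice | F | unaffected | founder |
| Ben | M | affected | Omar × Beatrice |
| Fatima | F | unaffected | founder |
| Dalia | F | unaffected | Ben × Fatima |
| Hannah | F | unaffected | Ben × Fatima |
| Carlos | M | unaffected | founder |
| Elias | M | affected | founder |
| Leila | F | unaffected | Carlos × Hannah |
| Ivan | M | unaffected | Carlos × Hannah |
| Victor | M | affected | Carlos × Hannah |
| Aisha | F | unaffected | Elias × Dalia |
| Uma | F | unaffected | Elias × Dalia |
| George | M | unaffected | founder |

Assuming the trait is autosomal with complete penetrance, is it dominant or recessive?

recessive

Carlos and Hannah are both unaffected yet have an affected child Victor. Under dominance, an affected child requires at least one affected parent, so the trait cannot be dominant.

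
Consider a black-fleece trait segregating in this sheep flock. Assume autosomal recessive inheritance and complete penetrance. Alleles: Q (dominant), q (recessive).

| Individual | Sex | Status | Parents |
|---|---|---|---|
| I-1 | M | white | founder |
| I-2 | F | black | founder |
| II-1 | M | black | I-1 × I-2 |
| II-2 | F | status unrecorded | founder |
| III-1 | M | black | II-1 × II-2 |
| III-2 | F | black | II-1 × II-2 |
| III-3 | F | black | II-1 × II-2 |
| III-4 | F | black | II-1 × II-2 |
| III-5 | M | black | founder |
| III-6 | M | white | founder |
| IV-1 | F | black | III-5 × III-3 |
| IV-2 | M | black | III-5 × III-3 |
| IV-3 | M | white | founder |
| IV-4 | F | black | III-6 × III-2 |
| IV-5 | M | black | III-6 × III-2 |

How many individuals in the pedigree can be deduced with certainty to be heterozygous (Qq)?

Obligate heterozygotes: I-1 is white so carries Q and passed q to II-1 (qq), so I-1 is Qq; III-6 is white so carries Q and passed q to IV-4 (qq), so III-6 is Qq.
Every other individual is either homozygous by phenotype or has at least one consistent homozygous assignment, so the count is 2.

2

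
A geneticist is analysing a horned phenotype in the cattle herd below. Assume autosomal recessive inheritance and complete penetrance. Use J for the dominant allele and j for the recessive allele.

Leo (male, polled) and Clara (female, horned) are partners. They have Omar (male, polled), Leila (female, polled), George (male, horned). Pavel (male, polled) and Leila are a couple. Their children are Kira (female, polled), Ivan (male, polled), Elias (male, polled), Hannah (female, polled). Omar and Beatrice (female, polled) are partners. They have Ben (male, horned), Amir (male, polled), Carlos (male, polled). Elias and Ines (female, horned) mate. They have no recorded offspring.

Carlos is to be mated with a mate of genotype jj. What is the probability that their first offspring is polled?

Omar is polled so carries J and received j from Clara (jj), so Omar is Jj.
Beatrice is polled so carries J and passed j to Ben (jj), so Beatrice is Jj.
Carlos is a polled offspring of Omar (Jj) × Beatrice (Jj), whose cross gives 1/4 JJ : 1/2 Jj : 1/4 jj; conditioning on being polled, Carlos is JJ with probability 1/3, Jj with probability 2/3.
Summing over parental genotype combinations, P(offspring is polled) = 1/3·1 + 2/3·1/2 = 2/3.

2/3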